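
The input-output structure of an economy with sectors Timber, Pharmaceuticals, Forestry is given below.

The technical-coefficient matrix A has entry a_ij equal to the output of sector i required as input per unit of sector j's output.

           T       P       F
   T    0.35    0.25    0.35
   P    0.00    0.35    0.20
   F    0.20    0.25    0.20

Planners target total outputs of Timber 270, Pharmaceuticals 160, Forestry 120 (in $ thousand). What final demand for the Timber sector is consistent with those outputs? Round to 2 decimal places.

I − A =
  [   0.65    -0.25    -0.35]
  [   0.00     0.65    -0.20]
  [  -0.20    -0.25     0.80]
d = (I − A) x:
  d_T = (+0.65)·270 + (-0.25)·160 + (-0.35)·120 = 93.50
  d_P = (+0.00)·270 + (+0.65)·160 + (-0.20)·120 = 80.00
  d_F = (-0.20)·270 + (-0.25)·160 + (+0.80)·120 = 2.00

d_T = 93.50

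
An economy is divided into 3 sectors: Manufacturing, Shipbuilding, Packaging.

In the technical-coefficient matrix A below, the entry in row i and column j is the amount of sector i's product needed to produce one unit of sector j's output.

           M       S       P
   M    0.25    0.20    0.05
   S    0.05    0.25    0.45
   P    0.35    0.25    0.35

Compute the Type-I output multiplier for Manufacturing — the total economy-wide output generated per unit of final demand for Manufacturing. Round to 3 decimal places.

m_M = 3.660

I − A =
  [   0.75    -0.20    -0.05]
  [  -0.05     0.75    -0.45]
  [  -0.35    -0.25     0.65]
Cofactors of I−A, C_ij = (−1)^(i+j)·(minor ij) (rows/columns in the sector order above):
  C_11 = (0.75)(0.65) − (-0.45)(-0.25) = 0.3750
  C_12 = −[(-0.05)(0.65) − (-0.45)(-0.35)] = 0.1900
  C_13 = (-0.05)(-0.25) − (0.75)(-0.35) = 0.2750
  C_21 = −[(-0.20)(0.65) − (-0.05)(-0.25)] = 0.1425
  C_22 = (0.75)(0.65) − (-0.05)(-0.35) = 0.4700
  C_23 = −[(0.75)(-0.25) − (-0.20)(-0.35)] = 0.2575
  C_31 = (-0.20)(-0.45) − (-0.05)(0.75) = 0.1275
  C_32 = −[(0.75)(-0.45) − (-0.05)(-0.05)] = 0.3400
  C_33 = (0.75)(0.75) − (-0.20)(-0.05) = 0.5525
det(I−A) = Σ_j (I−A)_1j·C_1j = (0.75)(0.3750) + (-0.20)(0.1900) + (-0.05)(0.2750) = 0.2295
adj(I−A) = Cᵀ =
  [ 0.3750   0.1425   0.1275]
  [ 0.1900   0.4700   0.3400]
  [ 0.2750   0.2575   0.5525]
(I − A)⁻¹ = adj(I−A) / det(I−A) ≈
  [   1.6340     0.6209     0.5556]
  [   0.8279     2.0479     1.4815]
  [   1.1983     1.1220     2.4074]
The output multiplier for sector j is the column-j sum of the Leontief inverse (I − A)⁻¹ = adj(I−A) / det(I−A).
Column M of adj(I−A): (0.3750, 0.1900, 0.2750); det(I−A) = 0.2295.
m_M = (0.3750 + 0.1900 + 0.2750) / 0.2295 = 0.84 / 0.2295 ≈ 3.660.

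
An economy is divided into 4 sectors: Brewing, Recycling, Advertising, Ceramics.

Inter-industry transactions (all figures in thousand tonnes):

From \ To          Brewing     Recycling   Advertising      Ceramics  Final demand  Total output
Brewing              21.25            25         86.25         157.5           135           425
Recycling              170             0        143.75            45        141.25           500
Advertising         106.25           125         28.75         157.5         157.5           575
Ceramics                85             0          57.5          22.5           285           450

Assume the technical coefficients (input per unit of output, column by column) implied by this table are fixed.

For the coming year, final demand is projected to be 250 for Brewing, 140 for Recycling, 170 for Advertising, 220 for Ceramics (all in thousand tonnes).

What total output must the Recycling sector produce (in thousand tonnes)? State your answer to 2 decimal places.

x_R = 551.89

Technical coefficients a_ij = z_ij / X_j:
  a_BB = 21.25/425 = 0.05, a_RB = 170/425 = 0.40, a_AB = 106.25/425 = 0.25, a_CB = 85/425 = 0.20
  a_BR = 25/500 = 0.05, a_RR = 0/500 = 0.00, a_AR = 125/500 = 0.25, a_CR = 0/500 = 0.00
  a_BA = 86.25/575 = 0.15, a_RA = 143.75/575 = 0.25, a_AA = 28.75/575 = 0.05, a_CA = 57.5/575 = 0.10
  a_BC = 157.5/450 = 0.35, a_RC = 45/450 = 0.10, a_AC = 157.5/450 = 0.35, a_CC = 22.5/450 = 0.05
I − A =
  [   0.95    -0.05    -0.15    -0.35]
  [  -0.40     1.00    -0.25    -0.10]
  [  -0.25    -0.25     0.95    -0.35]
  [  -0.20     0.00    -0.10     0.95]
Compute the cofactors C_ij = (−1)^(i+j)·(3×3 minor ij) of I−A; the adjugate is their transpose:
adj(I−A) = Cᵀ =
  [ 0.805625   0.087750   0.189875   0.376000]
  [ 0.445375   0.702750   0.291625   0.345500]
  [ 0.407500   0.223500   0.812500   0.473000]
  [ 0.212500   0.042000   0.125500   0.768500]
det(I−A) = Σ_j (I−A)_1j·C_1j = (0.95)(0.805625) + (-0.05)(0.445375) + (-0.15)(0.407500) + (-0.35)(0.212500) = 0.607575
(I − A)⁻¹ = adj(I−A) / det(I−A) ≈
  [   1.3260     0.1444     0.3125     0.6189]
  [   0.7330     1.1566     0.4800     0.5687]
  [   0.6707     0.3679     1.3373     0.7785]
  [   0.3498     0.0691     0.2066     1.2649]
x = (I − A)⁻¹ d = adj(I−A)·d / det(I−A), with det(I−A) = 0.607575:
  x_B = (0.805625·250 + 0.087750·140 + 0.189875·170 + 0.376000·220) / 0.607575 = 328.69 / 0.607575 ≈ 540.99
  x_R = (0.445375·250 + 0.702750·140 + 0.291625·170 + 0.345500·220) / 0.607575 = 335.315 / 0.607575 ≈ 551.89
  x_A = (0.407500·250 + 0.223500·140 + 0.812500·170 + 0.473000·220) / 0.607575 = 375.35 / 0.607575 ≈ 617.78
  x_C = (0.212500·250 + 0.042000·140 + 0.125500·170 + 0.768500·220) / 0.607575 = 249.41 / 0.607575 ≈ 410.50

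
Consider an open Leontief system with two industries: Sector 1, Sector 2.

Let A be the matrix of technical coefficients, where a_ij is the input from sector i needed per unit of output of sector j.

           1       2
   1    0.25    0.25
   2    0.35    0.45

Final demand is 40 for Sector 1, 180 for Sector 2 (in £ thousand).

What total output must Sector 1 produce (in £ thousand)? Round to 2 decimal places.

x_1 = 206.15

I − A =
  [   0.75    -0.25]
  [  -0.35     0.55]
det(I−A) = (0.75)(0.55) − (-0.25)(-0.35) = 0.3250
adj(I−A) = [[0.55, 0.25], [0.35, 0.75]]
(I − A)⁻¹ = adj(I−A) / det(I−A) ≈
  [   1.6923     0.7692]
  [   1.0769     2.3077]
x = (I − A)⁻¹ d = adj(I−A)·d / det(I−A), with det(I−A) = 0.3250:
  x_1 = (0.55·40 + 0.25·180) / 0.3250 = 67.00 / 0.3250 ≈ 206.15
  x_2 = (0.35·40 + 0.75·180) / 0.3250 = 149.00 / 0.3250 ≈ 458.46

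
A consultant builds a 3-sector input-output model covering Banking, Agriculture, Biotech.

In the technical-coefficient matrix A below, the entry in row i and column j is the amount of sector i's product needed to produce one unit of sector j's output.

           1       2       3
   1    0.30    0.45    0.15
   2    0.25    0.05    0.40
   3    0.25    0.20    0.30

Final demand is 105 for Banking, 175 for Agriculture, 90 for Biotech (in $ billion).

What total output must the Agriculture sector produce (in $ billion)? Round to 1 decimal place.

I − A =
  [   0.70    -0.45    -0.15]
  [  -0.25     0.95    -0.40]
  [  -0.25    -0.20     0.70]
Cofactors of I−A, C_ij = (−1)^(i+j)·(minor ij) (rows/columns in the sector order above):
  C_11 = (0.95)(0.70) − (-0.40)(-0.20) = 0.5850
  C_12 = −[(-0.25)(0.70) − (-0.40)(-0.25)] = 0.2750
  C_13 = (-0.25)(-0.20) − (0.95)(-0.25) = 0.2875
  C_21 = −[(-0.45)(0.70) − (-0.15)(-0.20)] = 0.3450
  C_22 = (0.70)(0.70) − (-0.15)(-0.25) = 0.4525
  C_23 = −[(0.70)(-0.20) − (-0.45)(-0.25)] = 0.2525
  C_31 = (-0.45)(-0.40) − (-0.15)(0.95) = 0.3225
  C_32 = −[(0.70)(-0.40) − (-0.15)(-0.25)] = 0.3175
  C_33 = (0.70)(0.95) − (-0.45)(-0.25) = 0.5525
det(I−A) = Σ_j (I−A)_1j·C_1j = (0.70)(0.5850) + (-0.45)(0.2750) + (-0.15)(0.2875) = 0.242625
adj(I−A) = Cᵀ =
  [ 0.5850   0.3450   0.3225]
  [ 0.2750   0.4525   0.3175]
  [ 0.2875   0.2525   0.5525]
(I − A)⁻¹ = adj(I−A) / det(I−A) ≈
  [   2.4111     1.4219     1.3292]
  [   1.1334     1.8650     1.3086]
  [   1.1850     1.0407     2.2772]
x = (I − A)⁻¹ d = adj(I−A)·d / det(I−A), with det(I−A) = 0.242625:
  x_1 = (0.5850·105 + 0.3450·175 + 0.3225·90) / 0.242625 = 150.825 / 0.242625 ≈ 621.6
  x_2 = (0.2750·105 + 0.4525·175 + 0.3175·90) / 0.242625 = 136.6375 / 0.242625 ≈ 563.2
  x_3 = (0.2875·105 + 0.2525·175 + 0.5525·90) / 0.242625 = 124.10 / 0.242625 ≈ 511.5

x_2 = 563.2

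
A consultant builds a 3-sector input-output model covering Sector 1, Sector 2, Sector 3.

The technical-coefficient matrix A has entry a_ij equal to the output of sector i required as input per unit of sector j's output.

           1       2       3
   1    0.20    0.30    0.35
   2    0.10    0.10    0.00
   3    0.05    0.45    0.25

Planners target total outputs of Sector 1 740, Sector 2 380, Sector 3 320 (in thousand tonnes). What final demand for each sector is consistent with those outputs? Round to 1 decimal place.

d_1 = 366.0, d_2 = 268.0, d_3 = 32.0

I − A =
  [   0.80    -0.30    -0.35]
  [  -0.10     0.90     0.00]
  [  -0.05    -0.45     0.75]
d = (I − A) x:
  d_1 = (+0.80)·740 + (-0.30)·380 + (-0.35)·320 = 366.0
  d_2 = (-0.10)·740 + (+0.90)·380 + (+0.00)·320 = 268.0
  d_3 = (-0.05)·740 + (-0.45)·380 + (+0.75)·320 = 32.0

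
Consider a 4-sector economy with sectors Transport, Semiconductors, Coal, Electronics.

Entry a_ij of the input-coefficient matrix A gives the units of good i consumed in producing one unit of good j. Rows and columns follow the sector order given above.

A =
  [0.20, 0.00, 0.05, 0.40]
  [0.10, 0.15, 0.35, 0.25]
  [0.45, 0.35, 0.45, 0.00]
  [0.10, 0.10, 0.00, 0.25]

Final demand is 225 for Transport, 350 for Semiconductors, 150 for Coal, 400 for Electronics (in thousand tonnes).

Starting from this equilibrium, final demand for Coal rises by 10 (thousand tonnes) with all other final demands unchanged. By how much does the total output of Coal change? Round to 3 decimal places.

Δx_3 = 28.577

I − A =
  [   0.80     0.00    -0.05    -0.40]
  [  -0.10     0.85    -0.35    -0.25]
  [  -0.45    -0.35     0.55     0.00]
  [  -0.10    -0.10     0.00     0.75]
Compute the cofactors C_ij = (−1)^(i+j)·(3×3 minor ij) of I−A; the adjugate is their transpose:
adj(I−A) = Cᵀ =
  [ 0.245000   0.035125   0.044625   0.142375]
  [ 0.173125   0.291125   0.201000   0.189375]
  [ 0.310625   0.214000   0.452000   0.237000]
  [ 0.055750   0.043500   0.032750   0.255125]
det(I−A) = Σ_j (I−A)_1j·C_1j = (0.80)(0.245000) + (0.00)(0.173125) + (-0.05)(0.310625) + (-0.40)(0.055750) = 0.15816875
(I − A)⁻¹ = adj(I−A) / det(I−A) ≈
  [   1.5490     0.2221     0.2821     0.9001]
  [   1.0946     1.8406     1.2708     1.1973]
  [   1.9639     1.3530     2.8577     1.4984]
  [   0.3525     0.2750     0.2071     1.6130]
Δx = (I − A)⁻¹ Δd with Δd having +10 in the Coal component and 0 elsewhere.
So Δx_3 = L_33 · (+10), where L_33 = adj(I−A)_33 / det(I−A) = 0.452000 / 0.15816875.
Δx_3 = 0.452000 × (+10) / 0.15816875 = 4.52 / 0.15816875 ≈ 28.577.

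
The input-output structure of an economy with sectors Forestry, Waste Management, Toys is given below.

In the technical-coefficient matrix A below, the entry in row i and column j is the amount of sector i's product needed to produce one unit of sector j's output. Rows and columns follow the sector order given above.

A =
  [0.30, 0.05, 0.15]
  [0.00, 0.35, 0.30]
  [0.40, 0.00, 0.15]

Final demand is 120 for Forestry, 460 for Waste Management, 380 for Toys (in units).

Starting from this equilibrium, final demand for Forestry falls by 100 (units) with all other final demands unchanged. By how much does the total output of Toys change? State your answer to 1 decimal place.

I − A =
  [   0.70    -0.05    -0.15]
  [   0.00     0.65    -0.30]
  [  -0.40     0.00     0.85]
Cofactors of I−A, C_ij = (−1)^(i+j)·(minor ij) (rows/columns in the sector order above):
  C_11 = (0.65)(0.85) − (-0.30)(0.00) = 0.5525
  C_12 = −[(0.00)(0.85) − (-0.30)(-0.40)] = 0.1200
  C_13 = (0.00)(0.00) − (0.65)(-0.40) = 0.2600
  C_21 = −[(-0.05)(0.85) − (-0.15)(0.00)] = 0.0425
  C_22 = (0.70)(0.85) − (-0.15)(-0.40) = 0.5350
  C_23 = −[(0.70)(0.00) − (-0.05)(-0.40)] = 0.0200
  C_31 = (-0.05)(-0.30) − (-0.15)(0.65) = 0.1125
  C_32 = −[(0.70)(-0.30) − (-0.15)(0.00)] = 0.2100
  C_33 = (0.70)(0.65) − (-0.05)(0.00) = 0.4550
det(I−A) = Σ_j (I−A)_1j·C_1j = (0.70)(0.5525) + (-0.05)(0.1200) + (-0.15)(0.2600) = 0.34175
adj(I−A) = Cᵀ =
  [ 0.5525   0.0425   0.1125]
  [ 0.1200   0.5350   0.2100]
  [ 0.2600   0.0200   0.4550]
(I − A)⁻¹ = adj(I−A) / det(I−A) ≈
  [   1.6167     0.1244     0.3292]
  [   0.3511     1.5655     0.6145]
  [   0.7608     0.0585     1.3314]
Δx = (I − A)⁻¹ Δd with Δd having -100 in the Forestry component and 0 elsewhere.
So Δx_3 = L_31 · (-100), where L_31 = adj(I−A)_31 / det(I−A) = 0.2600 / 0.34175.
Δx_3 = 0.2600 × (-100) / 0.34175 = -26.00 / 0.34175 ≈ -76.1.

Δx_3 = -76.1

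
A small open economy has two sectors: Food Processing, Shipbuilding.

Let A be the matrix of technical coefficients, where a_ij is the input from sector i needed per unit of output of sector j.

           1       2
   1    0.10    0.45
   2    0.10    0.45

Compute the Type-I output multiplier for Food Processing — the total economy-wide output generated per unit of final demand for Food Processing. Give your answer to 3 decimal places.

m_1 = 1.444

I − A =
  [   0.90    -0.45]
  [  -0.10     0.55]
det(I−A) = (0.90)(0.55) − (-0.45)(-0.10) = 0.4500
adj(I−A) = [[0.55, 0.45], [0.10, 0.90]]
(I − A)⁻¹ = adj(I−A) / det(I−A) ≈
  [   1.2222     1.0000]
  [   0.2222     2.0000]
The output multiplier for sector j is the column-j sum of the Leontief inverse (I − A)⁻¹ = adj(I−A) / det(I−A).
Column 1 of adj(I−A): (0.55, 0.10); det(I−A) = 0.4500.
m_1 = (0.55 + 0.10) / 0.4500 = 0.65 / 0.4500 ≈ 1.444.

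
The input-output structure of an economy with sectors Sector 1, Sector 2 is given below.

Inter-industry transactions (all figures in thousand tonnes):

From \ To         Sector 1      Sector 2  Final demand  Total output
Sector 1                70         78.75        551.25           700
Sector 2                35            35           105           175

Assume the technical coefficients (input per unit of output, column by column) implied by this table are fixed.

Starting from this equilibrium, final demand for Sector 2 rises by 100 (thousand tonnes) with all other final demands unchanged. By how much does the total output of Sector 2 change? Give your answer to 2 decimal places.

Technical coefficients a_ij = z_ij / X_j:
  a_11 = 70/700 = 0.10, a_21 = 35/700 = 0.05
  a_12 = 78.75/175 = 0.45, a_22 = 35/175 = 0.20
I − A =
  [   0.90    -0.45]
  [  -0.05     0.80]
det(I−A) = (0.90)(0.80) − (-0.45)(-0.05) = 0.6975
adj(I−A) = [[0.80, 0.45], [0.05, 0.90]]
(I − A)⁻¹ = adj(I−A) / det(I−A) ≈
  [   1.1470     0.6452]
  [   0.0717     1.2903]
Δx = (I − A)⁻¹ Δd with Δd having +100 in the Sector 2 component and 0 elsewhere.
So Δx_2 = L_22 · (+100), where L_22 = adj(I−A)_22 / det(I−A) = 0.90 / 0.6975.
Δx_2 = 0.90 × (+100) / 0.6975 = 90.00 / 0.6975 ≈ 129.03.

Δx_2 = 129.03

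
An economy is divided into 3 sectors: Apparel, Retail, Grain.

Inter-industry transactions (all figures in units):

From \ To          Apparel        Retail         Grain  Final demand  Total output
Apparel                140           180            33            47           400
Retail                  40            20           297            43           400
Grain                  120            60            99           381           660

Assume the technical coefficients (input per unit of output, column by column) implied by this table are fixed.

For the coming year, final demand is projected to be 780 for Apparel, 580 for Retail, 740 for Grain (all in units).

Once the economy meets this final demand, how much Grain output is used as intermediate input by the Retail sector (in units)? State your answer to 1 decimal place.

z_GR = 287.5

Technical coefficients a_ij = z_ij / X_j:
  a_AA = 140/400 = 0.35, a_RA = 40/400 = 0.10, a_GA = 120/400 = 0.30
  a_AR = 180/400 = 0.45, a_RR = 20/400 = 0.05, a_GR = 60/400 = 0.15
  a_AG = 33/660 = 0.05, a_RG = 297/660 = 0.45, a_GG = 99/660 = 0.15
I − A =
  [   0.65    -0.45    -0.05]
  [  -0.10     0.95    -0.45]
  [  -0.30    -0.15     0.85]
Cofactors of I−A, C_ij = (−1)^(i+j)·(minor ij) (rows/columns in the sector order above):
  C_11 = (0.95)(0.85) − (-0.45)(-0.15) = 0.7400
  C_12 = −[(-0.10)(0.85) − (-0.45)(-0.30)] = 0.2200
  C_13 = (-0.10)(-0.15) − (0.95)(-0.30) = 0.3000
  C_21 = −[(-0.45)(0.85) − (-0.05)(-0.15)] = 0.3900
  C_22 = (0.65)(0.85) − (-0.05)(-0.30) = 0.5375
  C_23 = −[(0.65)(-0.15) − (-0.45)(-0.30)] = 0.2325
  C_31 = (-0.45)(-0.45) − (-0.05)(0.95) = 0.2500
  C_32 = −[(0.65)(-0.45) − (-0.05)(-0.10)] = 0.2975
  C_33 = (0.65)(0.95) − (-0.45)(-0.10) = 0.5725
det(I−A) = Σ_j (I−A)_1j·C_1j = (0.65)(0.7400) + (-0.45)(0.2200) + (-0.05)(0.3000) = 0.3670
adj(I−A) = Cᵀ =
  [ 0.7400   0.3900   0.2500]
  [ 0.2200   0.5375   0.2975]
  [ 0.3000   0.2325   0.5725]
(I − A)⁻¹ = adj(I−A) / det(I−A) ≈
  [   2.0163     1.0627     0.6812]
  [   0.5995     1.4646     0.8106]
  [   0.8174     0.6335     1.5599]
First solve x = (I − A)⁻¹ d = adj(I−A)·d / det(I−A); in particular x_R = (0.2200·780 + 0.5375·580 + 0.2975·740) / 0.3670 = 703.50 / 0.3670 ≈ 1916.894.
Intermediate flow from G to R: z_GR = a_GR · x_R = 0.15 × 703.50 / 0.3670 = 105.525 / 0.3670 ≈ 287.5.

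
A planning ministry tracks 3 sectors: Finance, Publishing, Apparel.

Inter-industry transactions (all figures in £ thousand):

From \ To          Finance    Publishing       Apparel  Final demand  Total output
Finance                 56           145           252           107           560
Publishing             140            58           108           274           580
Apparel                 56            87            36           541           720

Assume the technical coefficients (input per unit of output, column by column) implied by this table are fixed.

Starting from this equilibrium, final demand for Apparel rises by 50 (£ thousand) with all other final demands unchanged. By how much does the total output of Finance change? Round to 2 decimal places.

Δx_1 = 27.47

Technical coefficients a_ij = z_ij / X_j:
  a_11 = 56/560 = 0.10, a_21 = 140/560 = 0.25, a_31 = 56/560 = 0.10
  a_12 = 145/580 = 0.25, a_22 = 58/580 = 0.10, a_32 = 87/580 = 0.15
  a_13 = 252/720 = 0.35, a_23 = 108/720 = 0.15, a_33 = 36/720 = 0.05
I − A =
  [   0.90    -0.25    -0.35]
  [  -0.25     0.90    -0.15]
  [  -0.10    -0.15     0.95]
Cofactors of I−A, C_ij = (−1)^(i+j)·(minor ij) (rows/columns in the sector order above):
  C_11 = (0.90)(0.95) − (-0.15)(-0.15) = 0.8325
  C_12 = −[(-0.25)(0.95) − (-0.15)(-0.10)] = 0.2525
  C_13 = (-0.25)(-0.15) − (0.90)(-0.10) = 0.1275
  C_21 = −[(-0.25)(0.95) − (-0.35)(-0.15)] = 0.2900
  C_22 = (0.90)(0.95) − (-0.35)(-0.10) = 0.8200
  C_23 = −[(0.90)(-0.15) − (-0.25)(-0.10)] = 0.1600
  C_31 = (-0.25)(-0.15) − (-0.35)(0.90) = 0.3525
  C_32 = −[(0.90)(-0.15) − (-0.35)(-0.25)] = 0.2225
  C_33 = (0.90)(0.90) − (-0.25)(-0.25) = 0.7475
det(I−A) = Σ_j (I−A)_1j·C_1j = (0.90)(0.8325) + (-0.25)(0.2525) + (-0.35)(0.1275) = 0.6415
adj(I−A) = Cᵀ =
  [ 0.8325   0.2900   0.3525]
  [ 0.2525   0.8200   0.2225]
  [ 0.1275   0.1600   0.7475]
(I − A)⁻¹ = adj(I−A) / det(I−A) ≈
  [   1.2977     0.4521     0.5495]
  [   0.3936     1.2783     0.3468]
  [   0.1988     0.2494     1.1652]
Δx = (I − A)⁻¹ Δd with Δd having +50 in the Apparel component and 0 elsewhere.
So Δx_1 = L_13 · (+50), where L_13 = adj(I−A)_13 / det(I−A) = 0.3525 / 0.6415.
Δx_1 = 0.3525 × (+50) / 0.6415 = 17.625 / 0.6415 ≈ 27.47.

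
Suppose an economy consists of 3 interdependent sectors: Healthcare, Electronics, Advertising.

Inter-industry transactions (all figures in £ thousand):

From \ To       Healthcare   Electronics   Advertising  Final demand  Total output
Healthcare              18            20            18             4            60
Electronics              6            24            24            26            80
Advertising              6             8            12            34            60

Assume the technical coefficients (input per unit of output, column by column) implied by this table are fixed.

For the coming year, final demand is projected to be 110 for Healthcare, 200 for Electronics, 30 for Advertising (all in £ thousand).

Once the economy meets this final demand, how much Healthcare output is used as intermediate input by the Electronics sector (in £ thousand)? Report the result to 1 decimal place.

z_12 = 103.6

Technical coefficients a_ij = z_ij / X_j:
  a_11 = 18/60 = 0.30, a_21 = 6/60 = 0.10, a_31 = 6/60 = 0.10
  a_12 = 20/80 = 0.25, a_22 = 24/80 = 0.30, a_32 = 8/80 = 0.10
  a_13 = 18/60 = 0.30, a_23 = 24/60 = 0.40, a_33 = 12/60 = 0.20
I − A =
  [   0.70    -0.25    -0.30]
  [  -0.10     0.70    -0.40]
  [  -0.10    -0.10     0.80]
Cofactors of I−A, C_ij = (−1)^(i+j)·(minor ij) (rows/columns in the sector order above):
  C_11 = (0.70)(0.80) − (-0.40)(-0.10) = 0.5200
  C_12 = −[(-0.10)(0.80) − (-0.40)(-0.10)] = 0.1200
  C_13 = (-0.10)(-0.10) − (0.70)(-0.10) = 0.0800
  C_21 = −[(-0.25)(0.80) − (-0.30)(-0.10)] = 0.2300
  C_22 = (0.70)(0.80) − (-0.30)(-0.10) = 0.5300
  C_23 = −[(0.70)(-0.10) − (-0.25)(-0.10)] = 0.0950
  C_31 = (-0.25)(-0.40) − (-0.30)(0.70) = 0.3100
  C_32 = −[(0.70)(-0.40) − (-0.30)(-0.10)] = 0.3100
  C_33 = (0.70)(0.70) − (-0.25)(-0.10) = 0.4650
det(I−A) = Σ_j (I−A)_1j·C_1j = (0.70)(0.5200) + (-0.25)(0.1200) + (-0.30)(0.0800) = 0.3100
adj(I−A) = Cᵀ =
  [ 0.5200   0.2300   0.3100]
  [ 0.1200   0.5300   0.3100]
  [ 0.0800   0.0950   0.4650]
(I − A)⁻¹ = adj(I−A) / det(I−A) ≈
  [   1.6774     0.7419     1.0000]
  [   0.3871     1.7097     1.0000]
  [   0.2581     0.3065     1.5000]
First solve x = (I − A)⁻¹ d = adj(I−A)·d / det(I−A); in particular x_2 = (0.1200·110 + 0.5300·200 + 0.3100·30) / 0.3100 = 128.50 / 0.3100 ≈ 414.516.
Intermediate flow from 1 to 2: z_12 = a_12 · x_2 = 0.25 × 128.50 / 0.3100 = 32.125 / 0.3100 ≈ 103.6.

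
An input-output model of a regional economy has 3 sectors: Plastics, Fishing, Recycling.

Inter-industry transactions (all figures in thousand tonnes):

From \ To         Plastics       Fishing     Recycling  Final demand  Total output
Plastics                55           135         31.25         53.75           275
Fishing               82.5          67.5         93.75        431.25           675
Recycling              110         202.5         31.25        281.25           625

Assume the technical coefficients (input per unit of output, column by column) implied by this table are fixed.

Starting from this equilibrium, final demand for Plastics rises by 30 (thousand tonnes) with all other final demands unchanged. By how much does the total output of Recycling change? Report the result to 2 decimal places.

Technical coefficients a_ij = z_ij / X_j:
  a_PP = 55/275 = 0.20, a_FP = 82.5/275 = 0.30, a_RP = 110/275 = 0.40
  a_PF = 135/675 = 0.20, a_FF = 67.5/675 = 0.10, a_RF = 202.5/675 = 0.30
  a_PR = 31.25/625 = 0.05, a_FR = 93.75/625 = 0.15, a_RR = 31.25/625 = 0.05
I − A =
  [   0.80    -0.20    -0.05]
  [  -0.30     0.90    -0.15]
  [  -0.40    -0.30     0.95]
Cofactors of I−A, C_ij = (−1)^(i+j)·(minor ij) (rows/columns in the sector order above):
  C_11 = (0.90)(0.95) − (-0.15)(-0.30) = 0.8100
  C_12 = −[(-0.30)(0.95) − (-0.15)(-0.40)] = 0.3450
  C_13 = (-0.30)(-0.30) − (0.90)(-0.40) = 0.4500
  C_21 = −[(-0.20)(0.95) − (-0.05)(-0.30)] = 0.2050
  C_22 = (0.80)(0.95) − (-0.05)(-0.40) = 0.7400
  C_23 = −[(0.80)(-0.30) − (-0.20)(-0.40)] = 0.3200
  C_31 = (-0.20)(-0.15) − (-0.05)(0.90) = 0.0750
  C_32 = −[(0.80)(-0.15) − (-0.05)(-0.30)] = 0.1350
  C_33 = (0.80)(0.90) − (-0.20)(-0.30) = 0.6600
det(I−A) = Σ_j (I−A)_1j·C_1j = (0.80)(0.8100) + (-0.20)(0.3450) + (-0.05)(0.4500) = 0.5565
adj(I−A) = Cᵀ =
  [ 0.8100   0.2050   0.0750]
  [ 0.3450   0.7400   0.1350]
  [ 0.4500   0.3200   0.6600]
(I − A)⁻¹ = adj(I−A) / det(I−A) ≈
  [   1.4555     0.3684     0.1348]
  [   0.6199     1.3297     0.2426]
  [   0.8086     0.5750     1.1860]
Δx = (I − A)⁻¹ Δd with Δd having +30 in the Plastics component and 0 elsewhere.
So Δx_R = L_RP · (+30), where L_RP = adj(I−A)_RP / det(I−A) = 0.4500 / 0.5565.
Δx_R = 0.4500 × (+30) / 0.5565 = 13.50 / 0.5565 ≈ 24.26.

Δx_R = 24.26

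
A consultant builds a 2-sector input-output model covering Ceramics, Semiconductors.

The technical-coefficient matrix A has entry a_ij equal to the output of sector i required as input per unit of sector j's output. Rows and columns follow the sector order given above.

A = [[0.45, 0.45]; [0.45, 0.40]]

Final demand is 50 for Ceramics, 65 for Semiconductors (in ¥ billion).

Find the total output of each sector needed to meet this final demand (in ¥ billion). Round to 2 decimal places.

x_C = 464.71, x_S = 456.86

I − A =
  [   0.55    -0.45]
  [  -0.45     0.60]
det(I−A) = (0.55)(0.60) − (-0.45)(-0.45) = 0.1275
adj(I−A) = [[0.60, 0.45], [0.45, 0.55]]
(I − A)⁻¹ = adj(I−A) / det(I−A) ≈
  [   4.7059     3.5294]
  [   3.5294     4.3137]
x = (I − A)⁻¹ d = adj(I−A)·d / det(I−A), with det(I−A) = 0.1275:
  x_C = (0.60·50 + 0.45·65) / 0.1275 = 59.25 / 0.1275 ≈ 464.71
  x_S = (0.45·50 + 0.55·65) / 0.1275 = 58.25 / 0.1275 ≈ 456.86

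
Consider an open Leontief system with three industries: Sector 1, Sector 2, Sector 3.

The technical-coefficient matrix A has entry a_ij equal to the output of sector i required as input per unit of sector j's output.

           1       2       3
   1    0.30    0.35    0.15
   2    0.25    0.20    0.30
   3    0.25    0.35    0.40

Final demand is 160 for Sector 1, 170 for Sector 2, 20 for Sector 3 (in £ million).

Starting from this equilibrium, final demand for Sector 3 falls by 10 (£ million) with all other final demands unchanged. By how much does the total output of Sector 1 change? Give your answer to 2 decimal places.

I − A =
  [   0.70    -0.35    -0.15]
  [  -0.25     0.80    -0.30]
  [  -0.25    -0.35     0.60]
Cofactors of I−A, C_ij = (−1)^(i+j)·(minor ij) (rows/columns in the sector order above):
  C_11 = (0.80)(0.60) − (-0.30)(-0.35) = 0.3750
  C_12 = −[(-0.25)(0.60) − (-0.30)(-0.25)] = 0.2250
  C_13 = (-0.25)(-0.35) − (0.80)(-0.25) = 0.2875
  C_21 = −[(-0.35)(0.60) − (-0.15)(-0.35)] = 0.2625
  C_22 = (0.70)(0.60) − (-0.15)(-0.25) = 0.3825
  C_23 = −[(0.70)(-0.35) − (-0.35)(-0.25)] = 0.3325
  C_31 = (-0.35)(-0.30) − (-0.15)(0.80) = 0.2250
  C_32 = −[(0.70)(-0.30) − (-0.15)(-0.25)] = 0.2475
  C_33 = (0.70)(0.80) − (-0.35)(-0.25) = 0.4725
det(I−A) = Σ_j (I−A)_1j·C_1j = (0.70)(0.3750) + (-0.35)(0.2250) + (-0.15)(0.2875) = 0.140625
adj(I−A) = Cᵀ =
  [ 0.3750   0.2625   0.2250]
  [ 0.2250   0.3825   0.2475]
  [ 0.2875   0.3325   0.4725]
(I − A)⁻¹ = adj(I−A) / det(I−A) ≈
  [   2.6667     1.8667     1.6000]
  [   1.6000     2.7200     1.7600]
  [   2.0444     2.3644     3.3600]
Δx = (I − A)⁻¹ Δd with Δd having -10 in the Sector 3 component and 0 elsewhere.
So Δx_1 = L_13 · (-10), where L_13 = adj(I−A)_13 / det(I−A) = 0.2250 / 0.140625.
Δx_1 = 0.2250 × (-10) / 0.140625 = -2.25 / 0.140625 = -16.00.

Δx_1 = -16.00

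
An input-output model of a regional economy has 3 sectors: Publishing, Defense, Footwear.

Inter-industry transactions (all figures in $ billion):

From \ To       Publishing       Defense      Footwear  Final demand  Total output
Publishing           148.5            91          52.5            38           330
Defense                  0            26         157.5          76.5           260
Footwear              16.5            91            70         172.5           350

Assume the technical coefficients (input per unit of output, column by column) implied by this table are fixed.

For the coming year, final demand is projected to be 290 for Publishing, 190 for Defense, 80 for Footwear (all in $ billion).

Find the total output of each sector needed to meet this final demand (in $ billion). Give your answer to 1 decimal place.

Technical coefficients a_ij = z_ij / X_j:
  a_11 = 148.5/330 = 0.45, a_21 = 0/330 = 0.00, a_31 = 16.5/330 = 0.05
  a_12 = 91/260 = 0.35, a_22 = 26/260 = 0.10, a_32 = 91/260 = 0.35
  a_13 = 52.5/350 = 0.15, a_23 = 157.5/350 = 0.45, a_33 = 70/350 = 0.20
I − A =
  [   0.55    -0.35    -0.15]
  [   0.00     0.90    -0.45]
  [  -0.05    -0.35     0.80]
Cofactors of I−A, C_ij = (−1)^(i+j)·(minor ij) (rows/columns in the sector order above):
  C_11 = (0.90)(0.80) − (-0.45)(-0.35) = 0.5625
  C_12 = −[(0.00)(0.80) − (-0.45)(-0.05)] = 0.0225
  C_13 = (0.00)(-0.35) − (0.90)(-0.05) = 0.0450
  C_21 = −[(-0.35)(0.80) − (-0.15)(-0.35)] = 0.3325
  C_22 = (0.55)(0.80) − (-0.15)(-0.05) = 0.4325
  C_23 = −[(0.55)(-0.35) − (-0.35)(-0.05)] = 0.2100
  C_31 = (-0.35)(-0.45) − (-0.15)(0.90) = 0.2925
  C_32 = −[(0.55)(-0.45) − (-0.15)(0.00)] = 0.2475
  C_33 = (0.55)(0.90) − (-0.35)(0.00) = 0.4950
det(I−A) = Σ_j (I−A)_1j·C_1j = (0.55)(0.5625) + (-0.35)(0.0225) + (-0.15)(0.0450) = 0.29475
adj(I−A) = Cᵀ =
  [ 0.5625   0.3325   0.2925]
  [ 0.0225   0.4325   0.2475]
  [ 0.0450   0.2100   0.4950]
(I − A)⁻¹ = adj(I−A) / det(I−A) ≈
  [   1.9084     1.1281     0.9924]
  [   0.0763     1.4673     0.8397]
  [   0.1527     0.7125     1.6794]
x = (I − A)⁻¹ d = adj(I−A)·d / det(I−A), with det(I−A) = 0.29475:
  x_1 = (0.5625·290 + 0.3325·190 + 0.2925·80) / 0.29475 = 249.70 / 0.29475 ≈ 847.2
  x_2 = (0.0225·290 + 0.4325·190 + 0.2475·80) / 0.29475 = 108.50 / 0.29475 ≈ 368.1
  x_3 = (0.0450·290 + 0.2100·190 + 0.4950·80) / 0.29475 = 92.55 / 0.29475 ≈ 314.0

x_1 = 847.2, x_2 = 368.1, x_3 = 314.0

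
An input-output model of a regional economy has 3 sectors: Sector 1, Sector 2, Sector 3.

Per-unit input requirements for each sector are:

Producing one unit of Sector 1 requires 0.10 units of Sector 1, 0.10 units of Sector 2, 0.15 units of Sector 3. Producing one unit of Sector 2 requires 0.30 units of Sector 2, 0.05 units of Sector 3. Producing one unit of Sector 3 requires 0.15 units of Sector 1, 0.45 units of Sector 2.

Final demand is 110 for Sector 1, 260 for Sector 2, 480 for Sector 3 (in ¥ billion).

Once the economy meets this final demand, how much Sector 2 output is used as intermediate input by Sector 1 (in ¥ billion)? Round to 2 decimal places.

z_21 = 21.39

I − A =
  [   0.90     0.00    -0.15]
  [  -0.10     0.70    -0.45]
  [  -0.15    -0.05     1.00]
Cofactors of I−A, C_ij = (−1)^(i+j)·(minor ij) (rows/columns in the sector order above):
  C_11 = (0.70)(1.00) − (-0.45)(-0.05) = 0.6775
  C_12 = −[(-0.10)(1.00) − (-0.45)(-0.15)] = 0.1675
  C_13 = (-0.10)(-0.05) − (0.70)(-0.15) = 0.1100
  C_21 = −[(0.00)(1.00) − (-0.15)(-0.05)] = 0.0075
  C_22 = (0.90)(1.00) − (-0.15)(-0.15) = 0.8775
  C_23 = −[(0.90)(-0.05) − (0.00)(-0.15)] = 0.0450
  C_31 = (0.00)(-0.45) − (-0.15)(0.70) = 0.1050
  C_32 = −[(0.90)(-0.45) − (-0.15)(-0.10)] = 0.4200
  C_33 = (0.90)(0.70) − (0.00)(-0.10) = 0.6300
det(I−A) = Σ_j (I−A)_1j·C_1j = (0.90)(0.6775) + (0.00)(0.1675) + (-0.15)(0.1100) = 0.59325
adj(I−A) = Cᵀ =
  [ 0.6775   0.0075   0.1050]
  [ 0.1675   0.8775   0.4200]
  [ 0.1100   0.0450   0.6300]
(I − A)⁻¹ = adj(I−A) / det(I−A) ≈
  [   1.1420     0.0126     0.1770]
  [   0.2823     1.4791     0.7080]
  [   0.1854     0.0759     1.0619]
First solve x = (I − A)⁻¹ d = adj(I−A)·d / det(I−A); in particular x_1 = (0.6775·110 + 0.0075·260 + 0.1050·480) / 0.59325 = 126.875 / 0.59325 ≈ 213.8643.
Intermediate flow from 2 to 1: z_21 = a_21 · x_1 = 0.10 × 126.875 / 0.59325 = 12.6875 / 0.59325 ≈ 21.39.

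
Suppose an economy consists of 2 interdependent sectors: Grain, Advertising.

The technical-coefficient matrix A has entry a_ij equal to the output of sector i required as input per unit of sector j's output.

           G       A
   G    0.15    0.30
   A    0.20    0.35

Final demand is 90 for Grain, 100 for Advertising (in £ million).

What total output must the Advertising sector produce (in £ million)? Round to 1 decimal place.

I − A =
  [   0.85    -0.30]
  [  -0.20     0.65]
det(I−A) = (0.85)(0.65) − (-0.30)(-0.20) = 0.4925
adj(I−A) = [[0.65, 0.30], [0.20, 0.85]]
(I − A)⁻¹ = adj(I−A) / det(I−A) ≈
  [   1.3198     0.6091]
  [   0.4061     1.7259]
x = (I − A)⁻¹ d = adj(I−A)·d / det(I−A), with det(I−A) = 0.4925:
  x_G = (0.65·90 + 0.30·100) / 0.4925 = 88.50 / 0.4925 ≈ 179.7
  x_A = (0.20·90 + 0.85·100) / 0.4925 = 103.00 / 0.4925 ≈ 209.1

x_A = 209.1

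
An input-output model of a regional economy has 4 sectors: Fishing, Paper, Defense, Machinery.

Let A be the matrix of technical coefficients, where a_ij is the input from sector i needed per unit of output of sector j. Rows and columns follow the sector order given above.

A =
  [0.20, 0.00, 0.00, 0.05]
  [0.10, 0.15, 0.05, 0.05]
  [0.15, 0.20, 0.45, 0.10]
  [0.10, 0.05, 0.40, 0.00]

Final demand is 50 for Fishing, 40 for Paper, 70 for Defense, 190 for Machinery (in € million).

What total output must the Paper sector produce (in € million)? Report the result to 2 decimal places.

x_2 = 87.88

I − A =
  [   0.80     0.00     0.00    -0.05]
  [  -0.10     0.85    -0.05    -0.05]
  [  -0.15    -0.20     0.55    -0.10]
  [  -0.10    -0.05    -0.40     1.00]
Compute the cofactors C_ij = (−1)^(i+j)·(3×3 minor ij) of I−A; the adjugate is their transpose:
adj(I−A) = Cᵀ =
  [ 0.417875   0.005375   0.017125   0.022875]
  [ 0.064750   0.402250   0.057750   0.029125]
  [ 0.157125   0.163375   0.673500   0.083375]
  [ 0.107875   0.086000   0.274000   0.366000]
det(I−A) = Σ_j (I−A)_1j·C_1j = (0.80)(0.417875) + (0.00)(0.064750) + (0.00)(0.157125) + (-0.05)(0.107875) = 0.32890625
(I − A)⁻¹ = adj(I−A) / det(I−A) ≈
  [   1.2705     0.0163     0.0521     0.0695]
  [   0.1969     1.2230     0.1756     0.0886]
  [   0.4777     0.4967     2.0477     0.2535]
  [   0.3280     0.2615     0.8331     1.1128]
x = (I − A)⁻¹ d = adj(I−A)·d / det(I−A), with det(I−A) = 0.32890625:
  x_1 = (0.417875·50 + 0.005375·40 + 0.017125·70 + 0.022875·190) / 0.32890625 = 26.65375 / 0.32890625 ≈ 81.04
  x_2 = (0.064750·50 + 0.402250·40 + 0.057750·70 + 0.029125·190) / 0.32890625 = 28.90375 / 0.32890625 ≈ 87.88
  x_3 = (0.157125·50 + 0.163375·40 + 0.673500·70 + 0.083375·190) / 0.32890625 = 77.3775 / 0.32890625 ≈ 235.26
  x_4 = (0.107875·50 + 0.086000·40 + 0.274000·70 + 0.366000·190) / 0.32890625 = 97.55375 / 0.32890625 ≈ 296.60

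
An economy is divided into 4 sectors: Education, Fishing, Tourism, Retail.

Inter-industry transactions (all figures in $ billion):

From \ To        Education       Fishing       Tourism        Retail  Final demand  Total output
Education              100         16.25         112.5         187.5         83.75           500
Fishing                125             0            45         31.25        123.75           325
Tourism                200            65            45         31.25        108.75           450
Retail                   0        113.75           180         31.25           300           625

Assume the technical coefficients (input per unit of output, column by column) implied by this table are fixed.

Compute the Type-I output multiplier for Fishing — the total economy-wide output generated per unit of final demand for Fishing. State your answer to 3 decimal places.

m_2 = 2.882

Technical coefficients a_ij = z_ij / X_j:
  a_11 = 100/500 = 0.20, a_21 = 125/500 = 0.25, a_31 = 200/500 = 0.40, a_41 = 0/500 = 0.00
  a_12 = 16.25/325 = 0.05, a_22 = 0/325 = 0.00, a_32 = 65/325 = 0.20, a_42 = 113.75/325 = 0.35
  a_13 = 112.5/450 = 0.25, a_23 = 45/450 = 0.10, a_33 = 45/450 = 0.10, a_43 = 180/450 = 0.40
  a_14 = 187.5/625 = 0.30, a_24 = 31.25/625 = 0.05, a_34 = 31.25/625 = 0.05, a_44 = 31.25/625 = 0.05
I − A =
  [   0.80    -0.05    -0.25    -0.30]
  [  -0.25     1.00    -0.10    -0.05]
  [  -0.40    -0.20     0.90    -0.05]
  [   0.00    -0.35    -0.40     0.95]
Compute the cofactors C_ij = (−1)^(i+j)·(3×3 minor ij) of I−A; the adjugate is their transpose:
adj(I−A) = Cᵀ =
  [ 0.794500   0.212125   0.369375   0.281500]
  [ 0.254750   0.525000   0.181375   0.117625]
  [ 0.424875   0.227000   0.707875   0.183375]
  [ 0.272750   0.289000   0.364875   0.578250]
det(I−A) = Σ_j (I−A)_1j·C_1j = (0.80)(0.794500) + (-0.05)(0.254750) + (-0.25)(0.424875) + (-0.30)(0.272750) = 0.43481875
(I − A)⁻¹ = adj(I−A) / det(I−A) ≈
  [   1.8272     0.4878     0.8495     0.6474]
  [   0.5859     1.2074     0.4171     0.2705]
  [   0.9771     0.5221     1.6280     0.4217]
  [   0.6273     0.6646     0.8391     1.3299]
The output multiplier for sector j is the column-j sum of the Leontief inverse (I − A)⁻¹ = adj(I−A) / det(I−A).
Column 2 of adj(I−A): (0.212125, 0.525000, 0.227000, 0.289000); det(I−A) = 0.43481875.
m_2 = (0.212125 + 0.525000 + 0.227000 + 0.289000) / 0.43481875 = 1.253125 / 0.43481875 ≈ 2.882.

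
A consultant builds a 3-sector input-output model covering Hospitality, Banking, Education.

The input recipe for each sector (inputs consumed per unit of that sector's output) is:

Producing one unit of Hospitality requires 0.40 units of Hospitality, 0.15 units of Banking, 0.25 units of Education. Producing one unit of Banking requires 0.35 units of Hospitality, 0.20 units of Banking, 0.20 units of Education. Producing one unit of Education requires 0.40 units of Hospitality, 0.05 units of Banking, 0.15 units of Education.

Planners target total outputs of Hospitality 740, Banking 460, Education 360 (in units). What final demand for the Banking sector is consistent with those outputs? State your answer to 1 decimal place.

d_B = 239.0

I − A =
  [   0.60    -0.35    -0.40]
  [  -0.15     0.80    -0.05]
  [  -0.25    -0.20     0.85]
d = (I − A) x:
  d_H = (+0.60)·740 + (-0.35)·460 + (-0.40)·360 = 139.0
  d_B = (-0.15)·740 + (+0.80)·460 + (-0.05)·360 = 239.0
  d_E = (-0.25)·740 + (-0.20)·460 + (+0.85)·360 = 29.0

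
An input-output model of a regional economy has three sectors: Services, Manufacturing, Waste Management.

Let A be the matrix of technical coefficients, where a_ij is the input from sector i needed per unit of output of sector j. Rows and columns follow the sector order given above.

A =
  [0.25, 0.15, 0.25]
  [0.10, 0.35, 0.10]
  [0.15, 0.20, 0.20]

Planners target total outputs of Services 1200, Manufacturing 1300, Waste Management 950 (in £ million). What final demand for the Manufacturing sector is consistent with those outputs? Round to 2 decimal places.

I − A =
  [   0.75    -0.15    -0.25]
  [  -0.10     0.65    -0.10]
  [  -0.15    -0.20     0.80]
d = (I − A) x:
  d_1 = (+0.75)·1200 + (-0.15)·1300 + (-0.25)·950 = 467.50
  d_2 = (-0.10)·1200 + (+0.65)·1300 + (-0.10)·950 = 630.00
  d_3 = (-0.15)·1200 + (-0.20)·1300 + (+0.80)·950 = 320.00

d_2 = 630.00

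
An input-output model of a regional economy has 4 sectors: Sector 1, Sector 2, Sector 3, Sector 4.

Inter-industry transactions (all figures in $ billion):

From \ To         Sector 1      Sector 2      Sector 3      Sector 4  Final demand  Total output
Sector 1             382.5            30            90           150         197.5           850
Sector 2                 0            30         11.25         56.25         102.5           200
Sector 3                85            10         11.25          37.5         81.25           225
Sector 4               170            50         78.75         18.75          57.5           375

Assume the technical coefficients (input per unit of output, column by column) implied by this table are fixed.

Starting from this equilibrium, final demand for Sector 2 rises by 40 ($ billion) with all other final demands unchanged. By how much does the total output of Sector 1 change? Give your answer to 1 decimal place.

Technical coefficients a_ij = z_ij / X_j:
  a_11 = 382.5/850 = 0.45, a_21 = 0/850 = 0.00, a_31 = 85/850 = 0.10, a_41 = 170/850 = 0.20
  a_12 = 30/200 = 0.15, a_22 = 30/200 = 0.15, a_32 = 10/200 = 0.05, a_42 = 50/200 = 0.25
  a_13 = 90/225 = 0.40, a_23 = 11.25/225 = 0.05, a_33 = 11.25/225 = 0.05, a_43 = 78.75/225 = 0.35
  a_14 = 150/375 = 0.40, a_24 = 56.25/375 = 0.15, a_34 = 37.5/375 = 0.10, a_44 = 18.75/375 = 0.05
I − A =
  [   0.55    -0.15    -0.40    -0.40]
  [   0.00     0.85    -0.05    -0.15]
  [  -0.10    -0.05     0.95    -0.10]
  [  -0.20    -0.25    -0.35     0.95]
Compute the cofactors C_ij = (−1)^(i+j)·(3×3 minor ij) of I−A; the adjugate is their transpose:
adj(I−A) = Cᵀ =
  [ 0.695500   0.261125   0.447000   0.381125]
  [ 0.039500   0.341125   0.063000   0.077125]
  [ 0.095500   0.063125   0.351000   0.087125]
  [ 0.192000   0.168000   0.240000   0.408000]
det(I−A) = Σ_j (I−A)_1j·C_1j = (0.55)(0.695500) + (-0.15)(0.039500) + (-0.40)(0.095500) + (-0.40)(0.192000) = 0.2616
(I − A)⁻¹ = adj(I−A) / det(I−A) ≈
  [   2.6586     0.9982     1.7087     1.4569]
  [   0.1510     1.3040     0.2408     0.2948]
  [   0.3651     0.2413     1.3417     0.3330]
  [   0.7339     0.6422     0.9174     1.5596]
Δx = (I − A)⁻¹ Δd with Δd having +40 in the Sector 2 component and 0 elsewhere.
So Δx_1 = L_12 · (+40), where L_12 = adj(I−A)_12 / det(I−A) = 0.261125 / 0.2616.
Δx_1 = 0.261125 × (+40) / 0.2616 = 10.445 / 0.2616 ≈ 39.9.

Δx_1 = 39.9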